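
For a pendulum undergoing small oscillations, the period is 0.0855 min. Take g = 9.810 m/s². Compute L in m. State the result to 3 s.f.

Rearranging T = 2π√(L/g) for L: L = g·(T/2π)².
T = 0.0855 min = 5.130 s; g = 9.810 m/s².
L = 6.539 m

6.54 m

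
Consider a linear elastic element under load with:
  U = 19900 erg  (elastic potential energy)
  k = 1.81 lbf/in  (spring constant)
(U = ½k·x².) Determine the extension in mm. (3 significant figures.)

3.54 mm

Rearranging U = ½k·x² for x: x = √(2U/k).
U = 19900 erg = 0.001990 J; k = 1.81 lbf/in = 317.0 N/m.
x = 0.003543 m
0.003543 m × (1 mm / 0.001000 m) = 3.543 mm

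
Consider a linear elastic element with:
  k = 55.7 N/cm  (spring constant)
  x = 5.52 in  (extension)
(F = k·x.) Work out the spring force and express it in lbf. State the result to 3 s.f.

176 lbf

F is given directly by: F = kx.
k = 55.7 N/cm = 5570 N/m; x = 5.52 in = 0.1402 m.
F = 781.0 N
781.0 N × (1 lbf / 4.448 N) = 175.6 lbf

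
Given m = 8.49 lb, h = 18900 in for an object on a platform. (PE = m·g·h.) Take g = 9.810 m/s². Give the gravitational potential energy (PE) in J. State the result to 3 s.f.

PE is given directly by: PE = mgh.
m = 8.49 lb = 3.851 kg; h = 18900 in = 480.1 m; g = 9.810 m/s².
PE = 18136 J

18100 J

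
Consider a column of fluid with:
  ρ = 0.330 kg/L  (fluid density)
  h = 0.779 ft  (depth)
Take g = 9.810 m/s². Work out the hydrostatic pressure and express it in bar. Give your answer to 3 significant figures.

P is given directly by: P = ρgh.
ρ = 0.330 kg/L = 330.0 kg/m³; h = 0.779 ft = 0.2374 m; g = 9.810 m/s².
P = 768.7 Pa
768.7 Pa × (1 bar / 1.000×10^5 Pa) = 0.007687 bar

0.00769 bar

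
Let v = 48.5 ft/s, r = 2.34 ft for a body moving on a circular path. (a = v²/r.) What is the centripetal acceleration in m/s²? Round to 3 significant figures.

Directly: a = v²/r.
v = 48.5 ft/s = 14.78 m/s; r = 2.34 ft = 0.7132 m.
a = 306.4 m/s²

306 m/s²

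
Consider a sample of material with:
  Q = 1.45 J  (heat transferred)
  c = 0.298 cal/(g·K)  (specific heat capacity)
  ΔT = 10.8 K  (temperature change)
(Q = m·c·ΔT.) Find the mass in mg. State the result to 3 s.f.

Rearranging: m = Q/(c·ΔT).
Q = 1.45 J; c = 0.298 cal/(g·K) = 1247 J/(kg·K); ΔT = 10.8 K.
m = 1.077×10^-4 kg
1.077×10^-4 kg × (1 mg / 1.000×10^-6 kg) = 107.7 mg

108 mg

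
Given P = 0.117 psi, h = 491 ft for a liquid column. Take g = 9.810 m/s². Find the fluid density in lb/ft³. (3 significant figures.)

0.0343 lb/ft³

Rearranging P = ρ·g·h for ρ: ρ = P/(g·h).
P = 0.117 psi = 806.7 Pa; h = 491 ft = 149.7 m; g = 9.810 m/s².
ρ = 0.5495 kg/m³
0.5495 kg/m³ × (1 lb/ft³ / 16.02 kg/m³) = 0.03430 lb/ft³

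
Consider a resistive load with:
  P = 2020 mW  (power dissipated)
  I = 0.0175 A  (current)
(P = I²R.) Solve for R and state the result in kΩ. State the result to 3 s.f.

6.60 kΩ

Rearranging P = I²R for R: R = P/I².
P = 2020 mW = 2.020 W; I = 0.0175 A.
R = 6596 Ω
6596 Ω × (1 kΩ / 1000 Ω) = 6.596 kΩ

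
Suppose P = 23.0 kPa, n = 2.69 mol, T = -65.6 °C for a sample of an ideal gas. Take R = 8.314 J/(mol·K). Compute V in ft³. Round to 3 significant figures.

7.13 ft³

Solving PV = nRT for V: V = nRT/P.
P = 23.0 kPa = 23000 Pa; n = 2.69 mol; T = -65.6 °C = 207.5 K; R = 8.314 J/(mol·K).
V = 0.2018 m³
0.2018 m³ × (1 ft³ / 0.02832 m³) = 7.127 ft³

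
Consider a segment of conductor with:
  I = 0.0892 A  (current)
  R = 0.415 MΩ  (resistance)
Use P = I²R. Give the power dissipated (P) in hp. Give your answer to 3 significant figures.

P is given directly by: P = I²R.
I = 0.0892 A; R = 0.415 MΩ = 4.150×10^5 Ω.
P = 3302 W
3302 W × (1 hp / 745.7 W) = 4.428 hp

4.43 hp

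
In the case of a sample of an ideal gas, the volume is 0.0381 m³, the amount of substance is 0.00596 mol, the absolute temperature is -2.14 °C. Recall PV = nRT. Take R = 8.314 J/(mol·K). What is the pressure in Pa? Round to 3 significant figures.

352 Pa

From the ideal-gas law: P = nRT/V.
V = 0.0381 m³; n = 0.00596 mol; T = -2.14 °C = 271.0 K; R = 8.314 J/(mol·K).
P = 352.5 Pa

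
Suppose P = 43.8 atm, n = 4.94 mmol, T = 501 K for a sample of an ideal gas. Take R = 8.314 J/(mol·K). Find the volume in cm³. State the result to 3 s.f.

4.64 cm³

From the ideal-gas law: V = nRT/P.
P = 43.8 atm = 4.438×10^6 Pa; n = 4.94 mmol = 0.004940 mol; T = 501 K; R = 8.314 J/(mol·K).
V = 4.636×10^-6 m³
4.636×10^-6 m³ × (1 cm³ / 1.000×10^-6 m³) = 4.636 cm³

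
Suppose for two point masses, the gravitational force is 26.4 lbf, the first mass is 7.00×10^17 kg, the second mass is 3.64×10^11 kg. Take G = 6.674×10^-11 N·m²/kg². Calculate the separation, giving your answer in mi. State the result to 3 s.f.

2.36×10^5 mi

From Newton's law of gravitation: r = √(G·m₁m₂/F).
F = 26.4 lbf = 117.4 N; m₁ = 7.00×10^17 kg; m₂ = 3.64×10^11 kg; G = 6.674×10^-11 N·m²/kg².
r = 3.805×10^8 m
3.805×10^8 m × (1 mi / 1609 m) = 2.365×10^5 mi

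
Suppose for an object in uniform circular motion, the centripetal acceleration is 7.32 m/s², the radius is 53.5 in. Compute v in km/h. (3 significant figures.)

Rearranging: v = √(a·r).
a = 7.32 m/s²; r = 53.5 in = 1.359 m.
v = 3.154 m/s
3.154 m/s × (1 km/h / 0.2778 m/s) = 11.35 km/h

11.4 km/h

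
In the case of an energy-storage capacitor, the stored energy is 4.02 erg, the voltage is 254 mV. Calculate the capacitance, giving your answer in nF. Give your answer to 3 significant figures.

12500 nF

Rearranging: C = 2E/V².
E = 4.02 erg = 4.020×10^-7 J; V = 254 mV = 0.2540 V.
C = 1.246×10^-5 F
1.246×10^-5 F × (1 nF / 1.000×10^-9 F) = 12462 nF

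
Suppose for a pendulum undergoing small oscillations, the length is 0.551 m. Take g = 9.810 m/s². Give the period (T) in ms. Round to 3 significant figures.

T is given directly by: T = 2π√(L/g).
L = 0.551 m; g = 9.810 m/s².
T = 1.489 s
1.489 s × (1 ms / 0.001000 s) = 1489 ms

1490 ms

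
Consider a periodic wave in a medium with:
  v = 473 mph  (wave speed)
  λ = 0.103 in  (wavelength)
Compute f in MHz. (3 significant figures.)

Solving v = f·λ for f: f = v/λ.
v = 473 mph = 211.4 m/s; λ = 0.103 in = 0.002616 m.
f = 80823 Hz
80823 Hz × (1 MHz / 1.000×10^6 Hz) = 0.08082 MHz

0.0808 MHz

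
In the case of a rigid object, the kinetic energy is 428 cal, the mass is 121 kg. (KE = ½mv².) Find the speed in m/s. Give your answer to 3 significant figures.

Rearranging: v = √(2·KE/m).
KE = 428 cal = 1791 J; m = 121 kg.
v = 5.441 m/s

5.44 m/s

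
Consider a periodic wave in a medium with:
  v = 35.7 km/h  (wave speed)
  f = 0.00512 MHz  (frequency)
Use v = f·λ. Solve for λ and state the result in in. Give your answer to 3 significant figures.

0.0763 in

Rearranging v = f·λ for λ: λ = v/f.
v = 35.7 km/h = 9.917 m/s; f = 0.00512 MHz = 5120 Hz.
λ = 0.001937 m
0.001937 m × (1 in / 0.02540 m) = 0.07625 in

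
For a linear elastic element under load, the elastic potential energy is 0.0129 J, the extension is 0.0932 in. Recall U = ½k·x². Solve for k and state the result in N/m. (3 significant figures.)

4600 N/m

Solving U = ½k·x² for k: k = 2U/x².
U = 0.0129 J; x = 0.0932 in = 0.002367 m.
k = 4604 N/m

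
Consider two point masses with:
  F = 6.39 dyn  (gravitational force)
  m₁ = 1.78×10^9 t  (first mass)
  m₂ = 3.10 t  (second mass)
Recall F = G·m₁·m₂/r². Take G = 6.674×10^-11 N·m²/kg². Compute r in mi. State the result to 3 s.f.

47.2 mi

Rearranging F = G·m₁·m₂/r² for r: r = √(G·m₁m₂/F).
F = 6.39 dyn = 6.390×10^-5 N; m₁ = 1.78×10^9 t = 1.780×10^12 kg; m₂ = 3.10 t = 3100 kg; G = 6.674×10^-11 N·m²/kg².
r = 75916 m
75916 m × (1 mi / 1609 m) = 47.17 mi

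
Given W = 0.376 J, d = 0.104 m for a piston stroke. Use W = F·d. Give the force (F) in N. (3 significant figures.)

Solving W = F·d for F: F = W/d.
W = 0.376 J; d = 0.104 m.
F = 3.615 N

3.62 N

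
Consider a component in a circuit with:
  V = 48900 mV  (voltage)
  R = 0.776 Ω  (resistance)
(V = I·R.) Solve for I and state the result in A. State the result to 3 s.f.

63.0 A

Rearranging: I = V/R.
V = 48900 mV = 48.90 V; R = 0.776 Ω.
I = 63.02 A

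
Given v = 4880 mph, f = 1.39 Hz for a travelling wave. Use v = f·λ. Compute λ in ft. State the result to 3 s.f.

Rearranging: λ = v/f.
v = 4880 mph = 2182 m/s; f = 1.39 Hz.
λ = 1569 m
1569 m × (1 ft / 0.3048 m) = 5149 ft

5150 ft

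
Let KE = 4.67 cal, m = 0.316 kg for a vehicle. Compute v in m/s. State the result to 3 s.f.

Solving KE = ½mv² for v: v = √(2·KE/m).
KE = 4.67 cal = 19.54 J; m = 0.316 kg.
v = 11.12 m/s

11.1 m/s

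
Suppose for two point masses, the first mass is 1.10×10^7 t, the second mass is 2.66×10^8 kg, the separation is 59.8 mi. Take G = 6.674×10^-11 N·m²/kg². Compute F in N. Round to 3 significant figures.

From Newton's law of gravitation: F = Gm₁m₂/r².
m₁ = 1.10×10^7 t = 1.100×10^10 kg; m₂ = 2.66×10^8 kg; r = 59.8 mi = 96239 m; G = 6.674×10^-11 N·m²/kg².
F = 0.02108 N  (the unit combination reduces to kg·m/s² = N)

0.0211 N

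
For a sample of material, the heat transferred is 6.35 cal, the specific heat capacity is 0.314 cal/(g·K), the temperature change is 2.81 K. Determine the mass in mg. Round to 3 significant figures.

Solving Q = m·c·ΔT for m: m = Q/(c·ΔT).
Q = 6.35 cal = 26.57 J; c = 0.314 cal/(g·K) = 1314 J/(kg·K); ΔT = 2.81 K.
m = 0.007197 kg
0.007197 kg × (1 mg / 1.000×10^-6 kg) = 7197 mg

7200 mg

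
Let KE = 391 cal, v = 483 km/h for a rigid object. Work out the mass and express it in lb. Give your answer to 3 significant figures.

Solving KE = ½mv² for m: m = 2·KE/v².
KE = 391 cal = 1636 J; v = 483 km/h = 134.2 m/s.
m = 0.1818 kg
0.1818 kg × (1 lb / 0.4536 kg) = 0.4007 lb

0.401 lb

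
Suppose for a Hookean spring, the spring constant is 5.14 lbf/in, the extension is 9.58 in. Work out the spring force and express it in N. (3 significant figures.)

219 N

From Hooke's law: F = kx.
k = 5.14 lbf/in = 900.2 N/m; x = 9.58 in = 0.2433 m.
F = 219.0 N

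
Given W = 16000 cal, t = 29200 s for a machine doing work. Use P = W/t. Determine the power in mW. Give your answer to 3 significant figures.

Directly: P = W/t.
W = 16000 cal = 66944 J; t = 29200 s.
P = 2.293 W  (the unit combination reduces to kg·m²/s³ = W)
2.293 W × (1 mW / 0.001000 W) = 2293 mW

2290 mW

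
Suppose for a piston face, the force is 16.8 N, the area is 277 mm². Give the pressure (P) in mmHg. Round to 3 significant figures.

455 mmHg

Directly: P = F/A.
F = 16.8 N; A = 277 mm² = 2.770×10^-4 m².
P = 60650 Pa  (the unit combination reduces to kg/(m·s²) = Pa)
60650 Pa × (1 mmHg / 133.3 Pa) = 454.9 mmHg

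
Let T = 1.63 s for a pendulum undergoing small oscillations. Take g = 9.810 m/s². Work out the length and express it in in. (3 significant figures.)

26.0 in

Rearranging: L = g·(T/2π)².
T = 1.63 s; g = 9.810 m/s².
L = 0.6602 m
0.6602 m × (1 in / 0.02540 m) = 25.99 in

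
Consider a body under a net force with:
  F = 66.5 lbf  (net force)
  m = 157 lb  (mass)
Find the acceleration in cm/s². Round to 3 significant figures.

415 cm/s²

From Newton's second law: a = F/m.
F = 66.5 lbf = 295.8 N; m = 157 lb = 71.21 kg.
a = 4.154 m/s²
4.154 m/s² × (1 cm/s² / 0.01000 m/s²) = 415.4 cm/s²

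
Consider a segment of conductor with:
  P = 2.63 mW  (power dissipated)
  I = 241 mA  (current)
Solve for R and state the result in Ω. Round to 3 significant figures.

Rearranging P = I²R for R: R = P/I².
P = 2.63 mW = 0.002630 W; I = 241 mA = 0.2410 A.
R = 0.04528 Ω

0.0453 Ω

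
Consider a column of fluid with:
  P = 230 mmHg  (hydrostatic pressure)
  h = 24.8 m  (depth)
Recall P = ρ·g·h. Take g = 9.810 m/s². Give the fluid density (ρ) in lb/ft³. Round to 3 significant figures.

7.87 lb/ft³

Rearranging P = ρ·g·h for ρ: ρ = P/(g·h).
P = 230 mmHg = 30664 Pa; h = 24.8 m; g = 9.810 m/s².
ρ = 126.0 kg/m³
126.0 kg/m³ × (1 lb/ft³ / 16.02 kg/m³) = 7.868 lb/ft³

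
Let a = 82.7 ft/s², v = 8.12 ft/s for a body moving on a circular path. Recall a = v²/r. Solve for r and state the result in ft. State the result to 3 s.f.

0.797 ft

Rearranging a = v²/r for r: r = v²/a.
a = 82.7 ft/s² = 25.21 m/s²; v = 8.12 ft/s = 2.475 m/s.
r = 0.2430 m
0.2430 m × (1 ft / 0.3048 m) = 0.7973 ft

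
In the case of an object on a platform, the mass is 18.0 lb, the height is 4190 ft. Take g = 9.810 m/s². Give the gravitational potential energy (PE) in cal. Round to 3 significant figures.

24400 cal

PE is given directly by: PE = mgh.
m = 18.0 lb = 8.165 kg; h = 4190 ft = 1277 m; g = 9.810 m/s².
PE = 1.023×10^5 J
1.023×10^5 J × (1 cal / 4.184 J) = 24448 cal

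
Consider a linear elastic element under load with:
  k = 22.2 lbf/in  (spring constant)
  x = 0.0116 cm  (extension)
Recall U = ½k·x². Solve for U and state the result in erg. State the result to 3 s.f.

Directly: U = ½kx².
k = 22.2 lbf/in = 3888 N/m; x = 0.0116 cm = 1.160×10^-4 m.
U = 2.616×10^-5 J  (the unit combination reduces to kg·m²/s² = J)
2.616×10^-5 J × (1 erg / 1.000×10^-7 J) = 261.6 erg

262 erg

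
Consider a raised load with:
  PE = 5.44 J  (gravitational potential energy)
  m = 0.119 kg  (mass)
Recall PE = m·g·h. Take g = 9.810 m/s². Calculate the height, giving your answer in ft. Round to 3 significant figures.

15.3 ft

Solving PE = m·g·h for h: h = PE/(m·g).
PE = 5.44 J; m = 0.119 kg; g = 9.810 m/s².
h = 4.660 m
4.660 m × (1 ft / 0.3048 m) = 15.29 ft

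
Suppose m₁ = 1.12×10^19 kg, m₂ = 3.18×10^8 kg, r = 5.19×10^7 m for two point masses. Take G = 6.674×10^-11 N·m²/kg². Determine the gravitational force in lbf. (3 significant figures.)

From Newton's law of gravitation: F = Gm₁m₂/r².
m₁ = 1.12×10^19 kg; m₂ = 3.18×10^8 kg; r = 5.19×10^7 m; G = 6.674×10^-11 N·m²/kg².
F = 88.25 N  (the unit combination reduces to kg·m/s² = N)
88.25 N × (1 lbf / 4.448 N) = 19.84 lbf

19.8 lbf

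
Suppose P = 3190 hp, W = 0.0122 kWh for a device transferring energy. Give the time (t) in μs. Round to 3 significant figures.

Rearranging: t = W/P.
P = 3190 hp = 2.379×10^6 W; W = 0.0122 kWh = 43920 J.
t = 0.01846 s
0.01846 s × (1 μs / 1.000×10^-6 s) = 18463 μs

18500 μs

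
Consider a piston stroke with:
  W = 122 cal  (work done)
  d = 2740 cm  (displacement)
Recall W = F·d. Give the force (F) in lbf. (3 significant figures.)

4.19 lbf

Rearranging W = F·d for F: F = W/d.
W = 122 cal = 510.4 J; d = 2740 cm = 27.40 m.
F = 18.63 N  (the unit combination reduces to kg·m/s² = N)
18.63 N × (1 lbf / 4.448 N) = 4.188 lbf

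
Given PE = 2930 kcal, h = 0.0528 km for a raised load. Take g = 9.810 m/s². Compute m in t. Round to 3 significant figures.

Rearranging: m = PE/(g·h).
PE = 2930 kcal = 1.226×10^7 J; h = 0.0528 km = 52.80 m; g = 9.810 m/s².
m = 23668 kg
23668 kg × (1 t / 1000 kg) = 23.67 t

23.7 t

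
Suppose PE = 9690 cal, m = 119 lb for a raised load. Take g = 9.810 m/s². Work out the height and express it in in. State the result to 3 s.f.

3010 in

Rearranging: h = PE/(m·g).
PE = 9690 cal = 40543 J; m = 119 lb = 53.98 kg; g = 9.810 m/s².
h = 76.57 m
76.57 m × (1 in / 0.02540 m) = 3014 in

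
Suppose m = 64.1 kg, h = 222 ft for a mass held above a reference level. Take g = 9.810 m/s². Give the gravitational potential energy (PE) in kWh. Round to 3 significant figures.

0.0118 kWh

PE is given directly by: PE = mgh.
m = 64.1 kg; h = 222 ft = 67.67 m; g = 9.810 m/s².
PE = 42550 J
42550 J × (1 kWh / 3.600×10^6 J) = 0.01182 kWh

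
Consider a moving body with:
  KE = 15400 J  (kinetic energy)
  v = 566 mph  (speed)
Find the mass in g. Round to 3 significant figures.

481 g

Rearranging: m = 2·KE/v².
KE = 15400 J; v = 566 mph = 253.0 m/s.
m = 0.4811 kg
0.4811 kg × (1 g / 0.001000 kg) = 481.1 g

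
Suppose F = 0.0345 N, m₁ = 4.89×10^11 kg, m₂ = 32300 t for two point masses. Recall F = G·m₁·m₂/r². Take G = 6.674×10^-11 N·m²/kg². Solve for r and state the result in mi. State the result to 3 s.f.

Solving F = G·m₁·m₂/r² for r: r = √(G·m₁m₂/F).
F = 0.0345 N; m₁ = 4.89×10^11 kg; m₂ = 32300 t = 3.230×10^7 kg; G = 6.674×10^-11 N·m²/kg².
r = 1.748×10^5 m
1.748×10^5 m × (1 mi / 1609 m) = 108.6 mi

109 mi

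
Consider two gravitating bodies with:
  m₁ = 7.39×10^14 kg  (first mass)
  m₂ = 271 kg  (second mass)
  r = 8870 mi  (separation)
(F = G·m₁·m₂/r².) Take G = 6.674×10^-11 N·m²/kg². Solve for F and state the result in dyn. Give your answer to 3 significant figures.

F is given directly by: F = Gm₁m₂/r².
m₁ = 7.39×10^14 kg; m₂ = 271 kg; r = 8870 mi = 1.427×10^7 m; G = 6.674×10^-11 N·m²/kg².
F = 6.559×10^-8 N
6.559×10^-8 N × (1 dyn / 1.000×10^-5 N) = 0.006559 dyn

0.00656 dyn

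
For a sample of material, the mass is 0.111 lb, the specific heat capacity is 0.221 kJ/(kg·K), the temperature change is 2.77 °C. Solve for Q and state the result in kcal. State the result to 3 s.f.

Directly: Q = mcΔT.
m = 0.111 lb = 0.05035 kg; c = 0.221 kJ/(kg·K) = 221.0 J/(kg·K); ΔT = 2.77 °C = 2.770 K.
Q = 30.82 J
30.82 J × (1 kcal / 4184 J) = 0.007367 kcal

0.00737 kcal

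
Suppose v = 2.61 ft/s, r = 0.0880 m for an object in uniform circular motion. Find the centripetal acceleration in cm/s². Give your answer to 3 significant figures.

Directly: a = v²/r.
v = 2.61 ft/s = 0.7955 m/s; r = 0.0880 m.
a = 7.192 m/s²
7.192 m/s² × (1 cm/s² / 0.01000 m/s²) = 719.2 cm/s²

719 cm/s²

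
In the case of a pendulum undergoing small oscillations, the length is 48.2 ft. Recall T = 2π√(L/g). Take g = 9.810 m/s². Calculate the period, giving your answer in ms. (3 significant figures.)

7690 ms

T is given directly by: T = 2π√(L/g).
L = 48.2 ft = 14.69 m; g = 9.810 m/s².
T = 7.689 s
7.689 s × (1 ms / 0.001000 s) = 7689 ms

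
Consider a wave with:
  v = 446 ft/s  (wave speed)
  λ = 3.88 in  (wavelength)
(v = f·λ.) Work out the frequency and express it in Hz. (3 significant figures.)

1380 Hz

Rearranging: f = v/λ.
v = 446 ft/s = 135.9 m/s; λ = 3.88 in = 0.09855 m.
f = 1379 Hz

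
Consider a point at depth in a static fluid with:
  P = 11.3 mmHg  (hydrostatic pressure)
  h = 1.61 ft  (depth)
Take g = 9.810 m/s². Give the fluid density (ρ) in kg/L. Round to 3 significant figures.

0.313 kg/L

Rearranging: ρ = P/(g·h).
P = 11.3 mmHg = 1507 Pa; h = 1.61 ft = 0.4907 m; g = 9.810 m/s².
ρ = 312.9 kg/m³
312.9 kg/m³ × (1 kg/L / 1000 kg/m³) = 0.3129 kg/L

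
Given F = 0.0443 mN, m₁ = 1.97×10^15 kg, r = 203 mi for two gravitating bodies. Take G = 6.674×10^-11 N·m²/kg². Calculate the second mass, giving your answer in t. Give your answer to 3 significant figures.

0.0360 t

From Newton's law of gravitation: m₂ = F·r²/(G·m₁).
F = 0.0443 mN = 4.430×10^-5 N; m₁ = 1.97×10^15 kg; r = 203 mi = 3.267×10^5 m; G = 6.674×10^-11 N·m²/kg².
m₂ = 35.96 kg
35.96 kg × (1 t / 1000 kg) = 0.03596 t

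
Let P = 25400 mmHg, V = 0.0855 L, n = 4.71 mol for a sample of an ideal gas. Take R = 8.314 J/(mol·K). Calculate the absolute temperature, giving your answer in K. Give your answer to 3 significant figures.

7.39 K

Rearranging PV = nRT for T: T = PV/(nR).
P = 25400 mmHg = 3.386×10^6 Pa; V = 0.0855 L = 8.550×10^-5 m³; n = 4.71 mol; R = 8.314 J/(mol·K).
T = 7.394 K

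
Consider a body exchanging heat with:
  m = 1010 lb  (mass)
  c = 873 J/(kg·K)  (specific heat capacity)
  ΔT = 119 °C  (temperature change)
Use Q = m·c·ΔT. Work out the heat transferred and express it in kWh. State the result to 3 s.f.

Directly: Q = mcΔT.
m = 1010 lb = 458.1 kg; c = 873 J/(kg·K); ΔT = 119 °C = 119.0 K.
Q = 4.759×10^7 J
4.759×10^7 J × (1 kWh / 3.600×10^6 J) = 13.22 kWh

13.2 kWh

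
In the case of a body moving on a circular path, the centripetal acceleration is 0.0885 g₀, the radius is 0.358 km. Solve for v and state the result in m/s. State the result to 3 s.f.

17.6 m/s

Rearranging: v = √(a·r).
a = 0.0885 g₀ = 0.8679 m/s²; r = 0.358 km = 358.0 m.
v = 17.63 m/s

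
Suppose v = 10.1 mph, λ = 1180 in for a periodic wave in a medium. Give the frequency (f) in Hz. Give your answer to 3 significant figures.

Rearranging v = f·λ for f: f = v/λ.
v = 10.1 mph = 4.515 m/s; λ = 1180 in = 29.97 m.
f = 0.1506 Hz

0.151 Hz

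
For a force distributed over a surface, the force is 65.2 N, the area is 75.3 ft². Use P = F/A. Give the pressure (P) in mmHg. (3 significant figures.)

P is given directly by: P = F/A.
F = 65.2 N; A = 75.3 ft² = 6.996 m².
P = 9.320 Pa
9.320 Pa × (1 mmHg / 133.3 Pa) = 0.06991 mmHg

0.0699 mmHg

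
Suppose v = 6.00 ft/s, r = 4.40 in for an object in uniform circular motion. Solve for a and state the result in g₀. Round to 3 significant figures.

Directly: a = v²/r.
v = 6.00 ft/s = 1.829 m/s; r = 4.40 in = 0.1118 m.
a = 29.93 m/s²
29.93 m/s² × (1 g₀ / 9.807 m/s²) = 3.052 g₀

3.05 g₀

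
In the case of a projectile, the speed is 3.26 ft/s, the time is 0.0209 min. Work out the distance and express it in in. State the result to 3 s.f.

49.1 in

Rearranging: d = v·t.
v = 3.26 ft/s = 0.9936 m/s; t = 0.0209 min = 1.254 s.
d = 1.246 m
1.246 m × (1 in / 0.02540 m) = 49.06 in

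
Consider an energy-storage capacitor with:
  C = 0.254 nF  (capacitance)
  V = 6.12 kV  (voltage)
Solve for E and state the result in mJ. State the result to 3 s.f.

4.76 mJ

Directly: E = ½CV².
C = 0.254 nF = 2.540×10^-10 F; V = 6.12 kV = 6120 V.
E = 0.004757 J
0.004757 J × (1 mJ / 0.001000 J) = 4.757 mJ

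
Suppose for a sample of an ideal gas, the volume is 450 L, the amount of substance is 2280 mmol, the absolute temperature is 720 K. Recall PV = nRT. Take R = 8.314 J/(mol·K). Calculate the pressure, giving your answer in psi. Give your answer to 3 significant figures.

Directly: P = nRT/V.
V = 450 L = 0.4500 m³; n = 2280 mmol = 2.280 mol; T = 720 K; R = 8.314 J/(mol·K).
P = 30329 Pa  (the unit combination reduces to kg/(m·s²) = Pa)
30329 Pa × (1 psi / 6895 Pa) = 4.399 psi

4.40 psi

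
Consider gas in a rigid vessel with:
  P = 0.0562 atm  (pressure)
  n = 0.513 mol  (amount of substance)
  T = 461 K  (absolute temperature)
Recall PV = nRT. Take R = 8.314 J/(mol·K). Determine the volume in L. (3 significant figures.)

345 L

From the ideal-gas law: V = nRT/P.
P = 0.0562 atm = 5694 Pa; n = 0.513 mol; T = 461 K; R = 8.314 J/(mol·K).
V = 0.3453 m³
0.3453 m³ × (1 L / 0.001000 m³) = 345.3 L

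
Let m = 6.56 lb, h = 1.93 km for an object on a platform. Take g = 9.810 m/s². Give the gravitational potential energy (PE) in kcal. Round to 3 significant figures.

Directly: PE = mgh.
m = 6.56 lb = 2.976 kg; h = 1.93 km = 1930 m; g = 9.810 m/s².
PE = 56337 J
56337 J × (1 kcal / 4184 J) = 13.46 kcal

13.5 kcal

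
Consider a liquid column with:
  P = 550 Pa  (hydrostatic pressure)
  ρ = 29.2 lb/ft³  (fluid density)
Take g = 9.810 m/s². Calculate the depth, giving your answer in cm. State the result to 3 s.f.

Rearranging P = ρ·g·h for h: h = P/(ρ·g).
P = 550 Pa; ρ = 29.2 lb/ft³ = 467.7 kg/m³; g = 9.810 m/s².
h = 0.1199 m
0.1199 m × (1 cm / 0.01000 m) = 11.99 cm

12.0 cm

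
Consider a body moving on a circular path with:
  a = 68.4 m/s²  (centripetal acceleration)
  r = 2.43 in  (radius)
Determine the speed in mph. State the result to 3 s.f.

Rearranging: v = √(a·r).
a = 68.4 m/s²; r = 2.43 in = 0.06172 m.
v = 2.055 m/s
2.055 m/s × (1 mph / 0.4470 m/s) = 4.596 mph

4.60 mph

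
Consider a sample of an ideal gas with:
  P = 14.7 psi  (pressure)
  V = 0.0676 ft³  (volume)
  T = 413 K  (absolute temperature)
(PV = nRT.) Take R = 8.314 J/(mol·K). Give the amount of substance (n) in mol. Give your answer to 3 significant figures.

Solving PV = nRT for n: n = PV/(RT).
P = 14.7 psi = 1.014×10^5 Pa; V = 0.0676 ft³ = 0.001914 m³; T = 413 K; R = 8.314 J/(mol·K).
n = 0.05650 mol

0.0565 mol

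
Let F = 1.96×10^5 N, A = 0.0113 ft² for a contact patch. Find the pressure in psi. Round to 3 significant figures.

27100 psi

P is given directly by: P = F/A.
F = 1.96×10^5 N; A = 0.0113 ft² = 0.001050 m².
P = 1.867×10^8 Pa  (the unit combination reduces to kg/(m·s²) = Pa)
1.867×10^8 Pa × (1 psi / 6895 Pa) = 27079 psi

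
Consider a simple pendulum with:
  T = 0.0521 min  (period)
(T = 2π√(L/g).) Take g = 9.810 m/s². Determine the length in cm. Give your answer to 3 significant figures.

Solving T = 2π√(L/g) for L: L = g·(T/2π)².
T = 0.0521 min = 3.126 s; g = 9.810 m/s².
L = 2.428 m
2.428 m × (1 cm / 0.01000 m) = 242.8 cm

243 cm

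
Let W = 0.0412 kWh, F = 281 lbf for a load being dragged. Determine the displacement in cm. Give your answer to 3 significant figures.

11900 cm

Rearranging W = F·d for d: d = W/F.
W = 0.0412 kWh = 1.483×10^5 J; F = 281 lbf = 1250 N.
d = 118.7 m
118.7 m × (1 cm / 0.01000 m) = 11866 cm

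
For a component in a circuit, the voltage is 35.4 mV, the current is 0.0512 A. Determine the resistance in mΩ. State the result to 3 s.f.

691 mΩ

From Ohm's law: R = V/I.
V = 35.4 mV = 0.03540 V; I = 0.0512 A.
R = 0.6914 Ω
0.6914 Ω × (1 mΩ / 0.001000 Ω) = 691.4 mΩ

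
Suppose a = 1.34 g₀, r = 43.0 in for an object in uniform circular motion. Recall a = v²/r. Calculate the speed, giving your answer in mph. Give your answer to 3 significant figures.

Rearranging: v = √(a·r).
a = 1.34 g₀ = 13.14 m/s²; r = 43.0 in = 1.092 m.
v = 3.788 m/s
3.788 m/s × (1 mph / 0.4470 m/s) = 8.475 mph

8.47 mph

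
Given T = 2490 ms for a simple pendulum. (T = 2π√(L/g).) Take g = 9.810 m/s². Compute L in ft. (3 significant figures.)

5.05 ft

Rearranging: L = g·(T/2π)².
T = 2490 ms = 2.490 s; g = 9.810 m/s².
L = 1.541 m
1.541 m × (1 ft / 0.3048 m) = 5.055 ft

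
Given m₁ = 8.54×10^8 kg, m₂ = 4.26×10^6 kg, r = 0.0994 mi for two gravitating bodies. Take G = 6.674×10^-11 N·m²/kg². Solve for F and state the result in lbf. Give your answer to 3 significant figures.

2.13 lbf

From Newton's law of gravitation: F = Gm₁m₂/r².
m₁ = 8.54×10^8 kg; m₂ = 4.26×10^6 kg; r = 0.0994 mi = 160.0 m; G = 6.674×10^-11 N·m²/kg².
F = 9.488 N  (the unit combination reduces to kg·m/s² = N)
9.488 N × (1 lbf / 4.448 N) = 2.133 lbf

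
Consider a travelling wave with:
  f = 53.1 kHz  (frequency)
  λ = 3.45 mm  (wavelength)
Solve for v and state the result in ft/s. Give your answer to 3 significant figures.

v is given directly by: v = fλ.
f = 53.1 kHz = 53100 Hz; λ = 3.45 mm = 0.003450 m.
v = 183.2 m/s
183.2 m/s × (1 ft/s / 0.3048 m/s) = 601.0 ft/s

601 ft/s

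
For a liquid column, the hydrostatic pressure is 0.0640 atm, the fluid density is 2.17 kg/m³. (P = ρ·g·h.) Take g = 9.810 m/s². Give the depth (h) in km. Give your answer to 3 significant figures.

0.305 km

Rearranging: h = P/(ρ·g).
P = 0.0640 atm = 6485 Pa; ρ = 2.17 kg/m³; g = 9.810 m/s².
h = 304.6 m
304.6 m × (1 km / 1000 m) = 0.3046 km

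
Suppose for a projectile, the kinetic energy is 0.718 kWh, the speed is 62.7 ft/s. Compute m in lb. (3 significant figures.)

Rearranging KE = ½mv² for m: m = 2·KE/v².
KE = 0.718 kWh = 2.585×10^6 J; v = 62.7 ft/s = 19.11 m/s.
m = 14154 kg
14154 kg × (1 lb / 0.4536 kg) = 31205 lb

31200 lb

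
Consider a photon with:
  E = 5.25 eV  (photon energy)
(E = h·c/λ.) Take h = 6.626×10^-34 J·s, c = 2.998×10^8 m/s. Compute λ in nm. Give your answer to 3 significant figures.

Solving E = h·c/λ for λ: λ = hc/E.
E = 5.25 eV = 8.411×10^-19 J; h = 6.626×10^-34 J·s; c = 2.998×10^8 m/s.
λ = 2.362×10^-7 m
2.362×10^-7 m × (1 nm / 1.000×10^-9 m) = 236.2 nm

236 nm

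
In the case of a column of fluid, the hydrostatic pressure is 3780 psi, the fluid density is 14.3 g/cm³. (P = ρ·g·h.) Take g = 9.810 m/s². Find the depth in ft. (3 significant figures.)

Solving P = ρ·g·h for h: h = P/(ρ·g).
P = 3780 psi = 2.606×10^7 Pa; ρ = 14.3 g/cm³ = 14300 kg/m³; g = 9.810 m/s².
h = 185.8 m
185.8 m × (1 ft / 0.3048 m) = 609.5 ft

610 ft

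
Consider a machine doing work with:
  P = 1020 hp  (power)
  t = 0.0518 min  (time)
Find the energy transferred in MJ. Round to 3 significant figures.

2.36 MJ

Solving P = W/t for W: W = P·t.
P = 1020 hp = 7.606×10^5 W; t = 0.0518 min = 3.108 s.
W = 2.364×10^6 J
2.364×10^6 J × (1 MJ / 1.000×10^6 J) = 2.364 MJ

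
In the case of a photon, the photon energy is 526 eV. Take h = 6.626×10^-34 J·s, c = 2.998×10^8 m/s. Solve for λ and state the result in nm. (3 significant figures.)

Rearranging E = h·c/λ for λ: λ = hc/E.
E = 526 eV = 8.427×10^-17 J; h = 6.626×10^-34 J·s; c = 2.998×10^8 m/s.
λ = 2.357×10^-9 m
2.357×10^-9 m × (1 nm / 1.000×10^-9 m) = 2.357 nm

2.36 nm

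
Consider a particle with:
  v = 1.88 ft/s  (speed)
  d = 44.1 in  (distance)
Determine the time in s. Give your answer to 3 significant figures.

Rearranging: t = d/v.
v = 1.88 ft/s = 0.5730 m/s; d = 44.1 in = 1.120 m.
t = 1.955 s

1.95 s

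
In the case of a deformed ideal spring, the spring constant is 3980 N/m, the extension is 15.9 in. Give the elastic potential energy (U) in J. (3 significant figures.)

325 J

U is given directly by: U = ½kx².
k = 3980 N/m; x = 15.9 in = 0.4039 m.
U = 324.6 J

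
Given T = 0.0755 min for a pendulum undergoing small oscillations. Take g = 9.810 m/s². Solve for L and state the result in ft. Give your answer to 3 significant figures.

Rearranging T = 2π√(L/g) for L: L = g·(T/2π)².
T = 0.0755 min = 4.530 s; g = 9.810 m/s².
L = 5.099 m
5.099 m × (1 ft / 0.3048 m) = 16.73 ft

16.7 ft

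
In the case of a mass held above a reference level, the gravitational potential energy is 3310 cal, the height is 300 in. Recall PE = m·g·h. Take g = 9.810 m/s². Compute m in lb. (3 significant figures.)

408 lb

Rearranging: m = PE/(g·h).
PE = 3310 cal = 13849 J; h = 300 in = 7.620 m; g = 9.810 m/s².
m = 185.3 kg
185.3 kg × (1 lb / 0.4536 kg) = 408.4 lb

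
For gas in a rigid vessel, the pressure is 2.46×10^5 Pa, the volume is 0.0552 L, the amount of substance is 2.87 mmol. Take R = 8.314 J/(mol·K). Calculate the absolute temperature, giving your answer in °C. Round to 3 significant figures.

From the ideal-gas law: T = PV/(nR).
P = 2.46×10^5 Pa; V = 0.0552 L = 5.520×10^-5 m³; n = 2.87 mmol = 0.002870 mol; R = 8.314 J/(mol·K).
T = 569.1 K
569.1 K − 273.15 = 295.9 °C

296 °C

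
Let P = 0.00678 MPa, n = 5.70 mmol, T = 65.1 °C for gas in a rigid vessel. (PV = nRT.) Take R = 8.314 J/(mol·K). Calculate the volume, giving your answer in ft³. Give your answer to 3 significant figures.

From the ideal-gas law: V = nRT/P.
P = 0.00678 MPa = 6780 Pa; n = 5.70 mmol = 0.005700 mol; T = 65.1 °C = 338.2 K; R = 8.314 J/(mol·K).
V = 0.002364 m³
0.002364 m³ × (1 ft³ / 0.02832 m³) = 0.08349 ft³

0.0835 ft³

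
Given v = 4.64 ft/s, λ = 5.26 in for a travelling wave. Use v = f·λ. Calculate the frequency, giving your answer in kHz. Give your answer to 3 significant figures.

Rearranging v = f·λ for f: f = v/λ.
v = 4.64 ft/s = 1.414 m/s; λ = 5.26 in = 0.1336 m.
f = 10.59 Hz
10.59 Hz × (1 kHz / 1000 Hz) = 0.01059 kHz

0.0106 kHz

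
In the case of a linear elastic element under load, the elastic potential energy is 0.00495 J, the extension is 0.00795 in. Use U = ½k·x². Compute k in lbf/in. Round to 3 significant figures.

1390 lbf/in

Rearranging U = ½k·x² for k: k = 2U/x².
U = 0.00495 J; x = 0.00795 in = 2.019×10^-4 m.
k = 2.428×10^5 N/m
2.428×10^5 N/m × (1 lbf/in / 175.1 N/m) = 1386 lbf/in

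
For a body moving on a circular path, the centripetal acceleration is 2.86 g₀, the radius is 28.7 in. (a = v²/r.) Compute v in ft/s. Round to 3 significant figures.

14.8 ft/s

Solving a = v²/r for v: v = √(a·r).
a = 2.86 g₀ = 28.05 m/s²; r = 28.7 in = 0.7290 m.
v = 4.522 m/s
4.522 m/s × (1 ft/s / 0.3048 m/s) = 14.83 ft/s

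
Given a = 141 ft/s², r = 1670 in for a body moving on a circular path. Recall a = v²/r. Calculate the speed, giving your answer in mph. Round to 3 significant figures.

95.5 mph

Rearranging a = v²/r for v: v = √(a·r).
a = 141 ft/s² = 42.98 m/s²; r = 1670 in = 42.42 m.
v = 42.70 m/s
42.70 m/s × (1 mph / 0.4470 m/s) = 95.51 mph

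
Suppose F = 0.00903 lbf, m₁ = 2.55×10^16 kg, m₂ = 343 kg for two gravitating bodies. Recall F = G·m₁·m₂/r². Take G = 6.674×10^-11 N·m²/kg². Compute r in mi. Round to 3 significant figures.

74.9 mi

Rearranging F = G·m₁·m₂/r² for r: r = √(G·m₁m₂/F).
F = 0.00903 lbf = 0.04017 N; m₁ = 2.55×10^16 kg; m₂ = 343 kg; G = 6.674×10^-11 N·m²/kg².
r = 1.206×10^5 m
1.206×10^5 m × (1 mi / 1609 m) = 74.91 mi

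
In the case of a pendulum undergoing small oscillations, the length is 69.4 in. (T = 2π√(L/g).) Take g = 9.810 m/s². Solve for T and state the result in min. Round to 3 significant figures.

0.0444 min

Directly: T = 2π√(L/g).
L = 69.4 in = 1.763 m; g = 9.810 m/s².
T = 2.663 s
2.663 s × (1 min / 60.00 s) = 0.04439 min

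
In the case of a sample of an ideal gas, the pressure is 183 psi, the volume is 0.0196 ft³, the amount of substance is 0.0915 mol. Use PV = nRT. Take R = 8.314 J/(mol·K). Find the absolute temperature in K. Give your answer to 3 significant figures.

Rearranging PV = nRT for T: T = PV/(nR).
P = 183 psi = 1.262×10^6 Pa; V = 0.0196 ft³ = 5.550×10^-4 m³; n = 0.0915 mol; R = 8.314 J/(mol·K).
T = 920.5 K

921 K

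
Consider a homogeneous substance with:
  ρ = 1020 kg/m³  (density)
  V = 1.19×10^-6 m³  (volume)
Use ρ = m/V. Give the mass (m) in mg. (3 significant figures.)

1210 mg

Solving ρ = m/V for m: m = ρV.
ρ = 1020 kg/m³; V = 1.19×10^-6 m³.
m = 0.001214 kg
0.001214 kg × (1 mg / 1.000×10^-6 kg) = 1214 mg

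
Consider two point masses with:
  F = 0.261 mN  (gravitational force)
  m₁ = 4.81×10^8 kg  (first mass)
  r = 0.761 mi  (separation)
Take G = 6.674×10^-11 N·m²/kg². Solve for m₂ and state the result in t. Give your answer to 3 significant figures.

Solving F = G·m₁·m₂/r² for m₂: m₂ = F·r²/(G·m₁).
F = 0.261 mN = 2.610×10^-4 N; m₁ = 4.81×10^8 kg; r = 0.761 mi = 1225 m; G = 6.674×10^-11 N·m²/kg².
m₂ = 12195 kg
12195 kg × (1 t / 1000 kg) = 12.19 t

12.2 t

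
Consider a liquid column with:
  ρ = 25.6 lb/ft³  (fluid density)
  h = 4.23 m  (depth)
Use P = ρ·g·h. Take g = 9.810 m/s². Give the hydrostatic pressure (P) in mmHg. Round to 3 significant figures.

128 mmHg

P is given directly by: P = ρgh.
ρ = 25.6 lb/ft³ = 410.1 kg/m³; h = 4.23 m; g = 9.810 m/s².
P = 17016 Pa
17016 Pa × (1 mmHg / 133.3 Pa) = 127.6 mmHg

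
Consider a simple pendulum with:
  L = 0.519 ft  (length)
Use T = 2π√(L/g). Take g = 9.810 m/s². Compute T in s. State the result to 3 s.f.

T is given directly by: T = 2π√(L/g).
L = 0.519 ft = 0.1582 m; g = 9.810 m/s².
T = 0.7979 s

0.798 s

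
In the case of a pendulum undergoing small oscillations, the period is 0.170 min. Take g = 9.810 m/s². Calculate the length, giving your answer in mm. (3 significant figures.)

Solving T = 2π√(L/g) for L: L = g·(T/2π)².
T = 0.170 min = 10.20 s; g = 9.810 m/s².
L = 25.85 m
25.85 m × (1 mm / 0.001000 m) = 25853 mm

25900 mm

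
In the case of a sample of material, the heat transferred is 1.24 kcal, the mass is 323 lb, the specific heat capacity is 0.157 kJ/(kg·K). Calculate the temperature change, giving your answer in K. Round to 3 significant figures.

Rearranging Q = m·c·ΔT for ΔT: ΔT = Q/(m·c).
Q = 1.24 kcal = 5188 J; m = 323 lb = 146.5 kg; c = 0.157 kJ/(kg·K) = 157.0 J/(kg·K).
ΔT = 0.2256 K

0.226 K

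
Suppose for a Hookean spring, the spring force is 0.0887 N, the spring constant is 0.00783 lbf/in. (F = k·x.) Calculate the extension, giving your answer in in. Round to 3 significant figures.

2.55 in

From Hooke's law: x = F/k.
F = 0.0887 N; k = 0.00783 lbf/in = 1.371 N/m.
x = 0.06469 m
0.06469 m × (1 in / 0.02540 m) = 2.547 in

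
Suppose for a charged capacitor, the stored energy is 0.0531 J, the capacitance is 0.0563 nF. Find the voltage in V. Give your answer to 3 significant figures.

Rearranging: V = √(2E/C).
E = 0.0531 J; C = 0.0563 nF = 5.630×10^-11 F.
V = 43432 V

43400 V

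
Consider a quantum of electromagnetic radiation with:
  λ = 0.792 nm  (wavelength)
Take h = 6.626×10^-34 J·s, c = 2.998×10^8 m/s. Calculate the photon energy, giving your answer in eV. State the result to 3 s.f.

Directly: E = hc/λ.
λ = 0.792 nm = 7.920×10^-10 m; h = 6.626×10^-34 J·s; c = 2.998×10^8 m/s.
E = 2.508×10^-16 J
2.508×10^-16 J × (1 eV / 1.602×10^-19 J) = 1565 eV

1570 eV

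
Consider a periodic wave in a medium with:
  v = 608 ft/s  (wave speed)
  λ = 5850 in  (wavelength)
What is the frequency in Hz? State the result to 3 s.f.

1.25 Hz

Solving v = f·λ for f: f = v/λ.
v = 608 ft/s = 185.3 m/s; λ = 5850 in = 148.6 m.
f = 1.247 Hz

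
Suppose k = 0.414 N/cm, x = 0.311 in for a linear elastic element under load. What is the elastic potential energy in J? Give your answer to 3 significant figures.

U is given directly by: U = ½kx².
k = 0.414 N/cm = 41.40 N/m; x = 0.311 in = 0.007899 m.
U = 0.001292 J  (the unit combination reduces to kg·m²/s² = J)

0.00129 J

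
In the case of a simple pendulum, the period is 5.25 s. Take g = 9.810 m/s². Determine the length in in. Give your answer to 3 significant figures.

Solving T = 2π√(L/g) for L: L = g·(T/2π)².
T = 5.25 s; g = 9.810 m/s².
L = 6.849 m
6.849 m × (1 in / 0.02540 m) = 269.6 in

270 in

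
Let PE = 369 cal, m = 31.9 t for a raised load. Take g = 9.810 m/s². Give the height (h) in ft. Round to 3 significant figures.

0.0162 ft

Solving PE = m·g·h for h: h = PE/(m·g).
PE = 369 cal = 1544 J; m = 31.9 t = 31900 kg; g = 9.810 m/s².
h = 0.004934 m
0.004934 m × (1 ft / 0.3048 m) = 0.01619 ft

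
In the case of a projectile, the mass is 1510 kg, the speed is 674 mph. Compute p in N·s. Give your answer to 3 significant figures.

Directly: p = mv.
m = 1510 kg; v = 674 mph = 301.3 m/s.
p = 4.550×10^5 kg·m/s  (the unit combination reduces to kg·m/s = kg·m/s)
Since 1 N·s = 1 kg·m/s, 4.550×10^5 N·s.

4.55×10^5 N·s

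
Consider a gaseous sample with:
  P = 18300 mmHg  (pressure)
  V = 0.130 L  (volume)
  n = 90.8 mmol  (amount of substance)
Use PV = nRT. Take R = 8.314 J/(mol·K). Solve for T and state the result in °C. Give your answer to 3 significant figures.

147 °C

Solving PV = nRT for T: T = PV/(nR).
P = 18300 mmHg = 2.440×10^6 Pa; V = 0.130 L = 1.300×10^-4 m³; n = 90.8 mmol = 0.09080 mol; R = 8.314 J/(mol·K).
T = 420.1 K
420.1 K − 273.15 = 147.0 °C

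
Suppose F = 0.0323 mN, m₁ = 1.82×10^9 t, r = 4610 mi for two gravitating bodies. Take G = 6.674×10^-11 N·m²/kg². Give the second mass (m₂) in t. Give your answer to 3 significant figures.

Rearranging: m₂ = F·r²/(G·m₁).
F = 0.0323 mN = 3.230×10^-5 N; m₁ = 1.82×10^9 t = 1.820×10^12 kg; r = 4610 mi = 7.419×10^6 m; G = 6.674×10^-11 N·m²/kg².
m₂ = 1.464×10^7 kg
1.464×10^7 kg × (1 t / 1000 kg) = 14637 t

14600 t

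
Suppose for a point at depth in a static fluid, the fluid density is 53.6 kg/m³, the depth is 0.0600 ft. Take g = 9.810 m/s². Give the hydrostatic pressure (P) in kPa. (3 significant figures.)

Directly: P = ρgh.
ρ = 53.6 kg/m³; h = 0.0600 ft = 0.01829 m; g = 9.810 m/s².
P = 9.616 Pa
9.616 Pa × (1 kPa / 1000 Pa) = 0.009616 kPa

0.00962 kPa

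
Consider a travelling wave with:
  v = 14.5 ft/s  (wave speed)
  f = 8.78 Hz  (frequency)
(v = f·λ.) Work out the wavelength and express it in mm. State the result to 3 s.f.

Solving v = f·λ for λ: λ = v/f.
v = 14.5 ft/s = 4.420 m/s; f = 8.78 Hz.
λ = 0.5034 m
0.5034 m × (1 mm / 0.001000 m) = 503.4 mm

503 mm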